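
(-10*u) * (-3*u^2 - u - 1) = 30*u^3 + 10*u^2 + 10*u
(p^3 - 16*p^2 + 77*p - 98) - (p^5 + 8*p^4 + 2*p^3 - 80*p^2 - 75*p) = -p^5 - 8*p^4 - p^3 + 64*p^2 + 152*p - 98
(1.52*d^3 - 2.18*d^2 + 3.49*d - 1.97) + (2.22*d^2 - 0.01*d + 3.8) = 1.52*d^3 + 0.04*d^2 + 3.48*d + 1.83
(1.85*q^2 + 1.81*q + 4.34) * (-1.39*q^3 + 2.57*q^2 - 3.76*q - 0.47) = -2.5715*q^5 + 2.2386*q^4 - 8.3369*q^3 + 3.4787*q^2 - 17.1691*q - 2.0398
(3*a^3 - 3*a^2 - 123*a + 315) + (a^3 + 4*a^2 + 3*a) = 4*a^3 + a^2 - 120*a + 315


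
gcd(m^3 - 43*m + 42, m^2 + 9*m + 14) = m + 7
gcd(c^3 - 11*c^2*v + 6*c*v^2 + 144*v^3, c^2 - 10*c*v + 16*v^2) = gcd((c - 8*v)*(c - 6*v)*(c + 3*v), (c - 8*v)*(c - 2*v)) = -c + 8*v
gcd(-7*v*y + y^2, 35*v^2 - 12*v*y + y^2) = -7*v + y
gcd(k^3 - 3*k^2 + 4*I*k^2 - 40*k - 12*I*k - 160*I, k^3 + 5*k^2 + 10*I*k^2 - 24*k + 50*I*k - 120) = k^2 + k*(5 + 4*I) + 20*I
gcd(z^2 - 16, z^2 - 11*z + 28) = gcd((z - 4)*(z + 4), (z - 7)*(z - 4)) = z - 4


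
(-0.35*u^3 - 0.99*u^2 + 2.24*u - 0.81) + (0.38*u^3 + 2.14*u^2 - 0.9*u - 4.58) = 0.03*u^3 + 1.15*u^2 + 1.34*u - 5.39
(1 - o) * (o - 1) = -o^2 + 2*o - 1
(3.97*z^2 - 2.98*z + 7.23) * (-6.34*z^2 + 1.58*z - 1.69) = -25.1698*z^4 + 25.1658*z^3 - 57.2559*z^2 + 16.4596*z - 12.2187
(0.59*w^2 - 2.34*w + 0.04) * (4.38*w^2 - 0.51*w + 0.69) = 2.5842*w^4 - 10.5501*w^3 + 1.7757*w^2 - 1.635*w + 0.0276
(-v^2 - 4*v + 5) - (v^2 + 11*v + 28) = -2*v^2 - 15*v - 23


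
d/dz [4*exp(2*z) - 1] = 8*exp(2*z)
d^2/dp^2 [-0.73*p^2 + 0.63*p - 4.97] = -1.46000000000000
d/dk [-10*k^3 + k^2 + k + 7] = -30*k^2 + 2*k + 1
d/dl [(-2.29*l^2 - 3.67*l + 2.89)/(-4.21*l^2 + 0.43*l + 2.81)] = (-16.4354*l^2 + 11.464*l - 11.5554)/(17.7241*l^4 - 3.6206*l^3 - 23.4753*l^2 + 2.4166*l + 7.8961)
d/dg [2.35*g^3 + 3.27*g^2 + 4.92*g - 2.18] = 7.05*g^2 + 6.54*g + 4.92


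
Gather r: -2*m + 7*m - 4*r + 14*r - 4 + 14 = 5*m + 10*r + 10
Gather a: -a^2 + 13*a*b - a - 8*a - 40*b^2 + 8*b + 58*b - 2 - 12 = -a^2 + a*(13*b - 9) - 40*b^2 + 66*b - 14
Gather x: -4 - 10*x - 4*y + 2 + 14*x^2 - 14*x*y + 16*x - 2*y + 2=14*x^2 + x*(6 - 14*y) - 6*y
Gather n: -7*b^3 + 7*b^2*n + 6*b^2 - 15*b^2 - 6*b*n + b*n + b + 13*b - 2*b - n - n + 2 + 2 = -7*b^3 - 9*b^2 + 12*b + n*(7*b^2 - 5*b - 2) + 4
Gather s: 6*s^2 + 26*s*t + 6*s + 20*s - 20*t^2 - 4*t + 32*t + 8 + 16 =6*s^2 + s*(26*t + 26) - 20*t^2 + 28*t + 24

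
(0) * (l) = 0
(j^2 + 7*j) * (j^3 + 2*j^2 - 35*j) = j^5 + 9*j^4 - 21*j^3 - 245*j^2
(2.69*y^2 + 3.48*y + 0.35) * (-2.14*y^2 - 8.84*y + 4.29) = -5.7566*y^4 - 31.2268*y^3 - 19.9721*y^2 + 11.8352*y + 1.5015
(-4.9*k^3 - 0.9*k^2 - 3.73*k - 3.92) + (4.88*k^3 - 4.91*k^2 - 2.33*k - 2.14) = -0.0200000000000005*k^3 - 5.81*k^2 - 6.06*k - 6.06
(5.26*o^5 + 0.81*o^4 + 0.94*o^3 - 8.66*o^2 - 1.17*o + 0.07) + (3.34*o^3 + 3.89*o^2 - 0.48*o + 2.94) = 5.26*o^5 + 0.81*o^4 + 4.28*o^3 - 4.77*o^2 - 1.65*o + 3.01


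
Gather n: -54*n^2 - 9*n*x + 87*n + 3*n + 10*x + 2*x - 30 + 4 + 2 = -54*n^2 + n*(90 - 9*x) + 12*x - 24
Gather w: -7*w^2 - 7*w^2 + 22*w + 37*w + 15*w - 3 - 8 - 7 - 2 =-14*w^2 + 74*w - 20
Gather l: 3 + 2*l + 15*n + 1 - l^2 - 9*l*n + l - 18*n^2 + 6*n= -l^2 + l*(3 - 9*n) - 18*n^2 + 21*n + 4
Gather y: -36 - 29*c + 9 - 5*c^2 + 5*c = -5*c^2 - 24*c - 27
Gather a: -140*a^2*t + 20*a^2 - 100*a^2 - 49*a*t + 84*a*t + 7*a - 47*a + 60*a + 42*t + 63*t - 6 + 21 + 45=a^2*(-140*t - 80) + a*(35*t + 20) + 105*t + 60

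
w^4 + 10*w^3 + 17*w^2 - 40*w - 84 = (w - 2)*(w + 2)*(w + 3)*(w + 7)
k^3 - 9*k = k*(k - 3)*(k + 3)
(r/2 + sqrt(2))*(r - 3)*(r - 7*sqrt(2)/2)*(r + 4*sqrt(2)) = r^4/2 - 3*r^3/2 + 5*sqrt(2)*r^3/4 - 13*r^2 - 15*sqrt(2)*r^2/4 - 28*sqrt(2)*r + 39*r + 84*sqrt(2)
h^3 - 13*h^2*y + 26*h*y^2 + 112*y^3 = (h - 8*y)*(h - 7*y)*(h + 2*y)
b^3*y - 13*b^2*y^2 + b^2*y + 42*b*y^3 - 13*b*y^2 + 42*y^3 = (b - 7*y)*(b - 6*y)*(b*y + y)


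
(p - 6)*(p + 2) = p^2 - 4*p - 12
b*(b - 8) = b^2 - 8*b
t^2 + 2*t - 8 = (t - 2)*(t + 4)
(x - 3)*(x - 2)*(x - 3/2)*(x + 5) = x^4 - 3*x^3/2 - 19*x^2 + 117*x/2 - 45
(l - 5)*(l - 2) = l^2 - 7*l + 10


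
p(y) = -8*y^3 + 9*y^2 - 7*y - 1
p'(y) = -24*y^2 + 18*y - 7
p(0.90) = -5.84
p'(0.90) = -10.24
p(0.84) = -5.27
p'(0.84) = -8.81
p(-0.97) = 21.56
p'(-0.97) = -47.04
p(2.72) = -114.44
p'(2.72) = -135.60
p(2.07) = -47.88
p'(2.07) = -72.58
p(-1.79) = 86.25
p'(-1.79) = -116.12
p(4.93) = -775.35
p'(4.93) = -501.58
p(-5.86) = 1958.92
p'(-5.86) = -936.63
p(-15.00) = 29129.00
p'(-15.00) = -5677.00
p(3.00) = -157.00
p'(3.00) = -169.00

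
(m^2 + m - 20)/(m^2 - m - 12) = (m + 5)/(m + 3)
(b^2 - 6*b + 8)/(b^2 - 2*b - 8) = (b - 2)/(b + 2)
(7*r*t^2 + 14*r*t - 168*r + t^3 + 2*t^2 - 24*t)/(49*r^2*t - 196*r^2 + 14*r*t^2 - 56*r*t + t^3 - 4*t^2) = (t + 6)/(7*r + t)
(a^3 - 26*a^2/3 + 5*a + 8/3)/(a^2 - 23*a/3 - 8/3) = a - 1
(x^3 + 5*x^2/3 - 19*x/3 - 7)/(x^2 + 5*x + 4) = (x^2 + 2*x/3 - 7)/(x + 4)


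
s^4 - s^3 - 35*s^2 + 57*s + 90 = (s - 5)*(s - 3)*(s + 1)*(s + 6)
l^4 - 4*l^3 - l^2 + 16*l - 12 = (l - 3)*(l - 2)*(l - 1)*(l + 2)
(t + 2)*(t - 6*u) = t^2 - 6*t*u + 2*t - 12*u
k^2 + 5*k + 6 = (k + 2)*(k + 3)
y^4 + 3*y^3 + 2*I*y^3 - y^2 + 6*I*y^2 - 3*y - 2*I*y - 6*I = (y - 1)*(y + 1)*(y + 3)*(y + 2*I)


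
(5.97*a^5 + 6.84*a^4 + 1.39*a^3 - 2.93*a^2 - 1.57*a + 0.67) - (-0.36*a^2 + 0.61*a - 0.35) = 5.97*a^5 + 6.84*a^4 + 1.39*a^3 - 2.57*a^2 - 2.18*a + 1.02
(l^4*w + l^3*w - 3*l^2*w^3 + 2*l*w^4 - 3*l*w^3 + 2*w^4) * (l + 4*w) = l^5*w + 4*l^4*w^2 + l^4*w - 3*l^3*w^3 + 4*l^3*w^2 - 10*l^2*w^4 - 3*l^2*w^3 + 8*l*w^5 - 10*l*w^4 + 8*w^5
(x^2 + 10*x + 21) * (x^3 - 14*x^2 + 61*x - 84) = x^5 - 4*x^4 - 58*x^3 + 232*x^2 + 441*x - 1764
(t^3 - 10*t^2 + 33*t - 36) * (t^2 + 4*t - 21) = t^5 - 6*t^4 - 28*t^3 + 306*t^2 - 837*t + 756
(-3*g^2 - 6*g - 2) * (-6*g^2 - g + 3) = 18*g^4 + 39*g^3 + 9*g^2 - 16*g - 6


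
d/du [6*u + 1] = 6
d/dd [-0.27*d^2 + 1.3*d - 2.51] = 1.3 - 0.54*d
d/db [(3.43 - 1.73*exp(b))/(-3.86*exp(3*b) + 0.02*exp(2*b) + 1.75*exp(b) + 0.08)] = (-13.3556*exp(3*b) + 39.754*exp(2*b) - 0.1372*exp(b) - 6.1409)*exp(b)/(14.8996*exp(6*b) - 0.1544*exp(5*b) - 13.5096*exp(4*b) - 0.5476*exp(3*b) + 3.0657*exp(2*b) + 0.28*exp(b) + 0.0064)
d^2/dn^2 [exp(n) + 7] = exp(n)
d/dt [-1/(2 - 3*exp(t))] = -3*exp(t)/(3*exp(t) - 2)^2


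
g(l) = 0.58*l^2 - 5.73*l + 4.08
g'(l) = 1.16*l - 5.73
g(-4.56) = 42.27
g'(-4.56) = -11.02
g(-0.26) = 5.61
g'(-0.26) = -6.03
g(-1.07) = 10.88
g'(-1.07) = -6.97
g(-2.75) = 24.22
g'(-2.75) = -8.92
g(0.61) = 0.80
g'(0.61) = -5.02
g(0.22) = 2.85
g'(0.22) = -5.47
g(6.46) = -8.73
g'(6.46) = 1.76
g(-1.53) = 14.20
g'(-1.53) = -7.50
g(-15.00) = 220.53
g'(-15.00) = -23.13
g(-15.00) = 220.53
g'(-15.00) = -23.13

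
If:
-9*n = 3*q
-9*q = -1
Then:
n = -1/27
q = 1/9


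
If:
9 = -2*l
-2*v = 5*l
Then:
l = -9/2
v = 45/4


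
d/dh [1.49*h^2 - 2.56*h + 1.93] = 2.98*h - 2.56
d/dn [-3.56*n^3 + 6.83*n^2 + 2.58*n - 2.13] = -10.68*n^2 + 13.66*n + 2.58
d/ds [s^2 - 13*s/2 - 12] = 2*s - 13/2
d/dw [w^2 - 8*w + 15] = 2*w - 8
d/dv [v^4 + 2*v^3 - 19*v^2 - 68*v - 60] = 4*v^3 + 6*v^2 - 38*v - 68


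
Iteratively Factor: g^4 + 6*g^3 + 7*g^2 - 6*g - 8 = (g + 2)*(g^3 + 4*g^2 - g - 4) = (g + 2)*(g + 4)*(g^2 - 1) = (g + 1)*(g + 2)*(g + 4)*(g - 1)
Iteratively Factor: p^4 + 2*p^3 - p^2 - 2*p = (p - 1)*(p^3 + 3*p^2 + 2*p) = (p - 1)*(p + 1)*(p^2 + 2*p) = (p - 1)*(p + 1)*(p + 2)*(p)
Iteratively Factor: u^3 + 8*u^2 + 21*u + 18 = (u + 2)*(u^2 + 6*u + 9) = (u + 2)*(u + 3)*(u + 3)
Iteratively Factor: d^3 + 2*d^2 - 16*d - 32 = (d + 4)*(d^2 - 2*d - 8) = (d + 2)*(d + 4)*(d - 4)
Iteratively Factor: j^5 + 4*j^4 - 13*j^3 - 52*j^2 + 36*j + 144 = (j - 2)*(j^4 + 6*j^3 - j^2 - 54*j - 72) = (j - 2)*(j + 4)*(j^3 + 2*j^2 - 9*j - 18) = (j - 2)*(j + 2)*(j + 4)*(j^2 - 9) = (j - 2)*(j + 2)*(j + 3)*(j + 4)*(j - 3)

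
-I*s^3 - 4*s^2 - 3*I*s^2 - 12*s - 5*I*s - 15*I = (s + 3)*(s - 5*I)*(-I*s + 1)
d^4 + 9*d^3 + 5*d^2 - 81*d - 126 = (d - 3)*(d + 2)*(d + 3)*(d + 7)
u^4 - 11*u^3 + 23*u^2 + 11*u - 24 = (u - 8)*(u - 3)*(u - 1)*(u + 1)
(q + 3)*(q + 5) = q^2 + 8*q + 15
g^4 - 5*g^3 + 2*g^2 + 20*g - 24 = (g - 3)*(g - 2)^2*(g + 2)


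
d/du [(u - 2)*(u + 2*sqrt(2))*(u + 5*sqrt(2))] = 3*u^2 - 4*u + 14*sqrt(2)*u - 14*sqrt(2) + 20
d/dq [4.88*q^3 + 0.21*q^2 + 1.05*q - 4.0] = 14.64*q^2 + 0.42*q + 1.05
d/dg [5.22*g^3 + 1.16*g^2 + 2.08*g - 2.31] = 15.66*g^2 + 2.32*g + 2.08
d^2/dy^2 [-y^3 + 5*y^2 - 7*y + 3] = 10 - 6*y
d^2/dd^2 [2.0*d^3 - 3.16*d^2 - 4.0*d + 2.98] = 12.0*d - 6.32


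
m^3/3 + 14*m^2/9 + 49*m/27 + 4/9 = (m/3 + 1)*(m + 1/3)*(m + 4/3)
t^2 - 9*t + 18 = (t - 6)*(t - 3)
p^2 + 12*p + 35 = (p + 5)*(p + 7)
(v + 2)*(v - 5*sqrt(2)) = v^2 - 5*sqrt(2)*v + 2*v - 10*sqrt(2)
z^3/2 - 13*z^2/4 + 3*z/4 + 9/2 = (z/2 + 1/2)*(z - 6)*(z - 3/2)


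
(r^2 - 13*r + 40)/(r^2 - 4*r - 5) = (r - 8)/(r + 1)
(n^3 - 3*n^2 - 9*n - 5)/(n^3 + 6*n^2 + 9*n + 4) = (n - 5)/(n + 4)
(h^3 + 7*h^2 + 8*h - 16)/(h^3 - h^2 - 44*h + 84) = (h^3 + 7*h^2 + 8*h - 16)/(h^3 - h^2 - 44*h + 84)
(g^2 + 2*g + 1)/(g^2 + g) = (g + 1)/g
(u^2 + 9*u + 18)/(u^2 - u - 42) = (u + 3)/(u - 7)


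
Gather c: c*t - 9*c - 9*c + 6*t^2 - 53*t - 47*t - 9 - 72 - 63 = c*(t - 18) + 6*t^2 - 100*t - 144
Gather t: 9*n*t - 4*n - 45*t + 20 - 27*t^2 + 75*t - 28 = -4*n - 27*t^2 + t*(9*n + 30) - 8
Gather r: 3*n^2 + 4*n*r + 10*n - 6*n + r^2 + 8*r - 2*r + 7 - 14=3*n^2 + 4*n + r^2 + r*(4*n + 6) - 7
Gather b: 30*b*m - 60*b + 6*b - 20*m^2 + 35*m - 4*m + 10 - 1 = b*(30*m - 54) - 20*m^2 + 31*m + 9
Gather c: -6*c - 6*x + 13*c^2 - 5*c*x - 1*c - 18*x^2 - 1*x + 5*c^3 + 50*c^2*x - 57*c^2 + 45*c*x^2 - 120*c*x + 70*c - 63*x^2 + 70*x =5*c^3 + c^2*(50*x - 44) + c*(45*x^2 - 125*x + 63) - 81*x^2 + 63*x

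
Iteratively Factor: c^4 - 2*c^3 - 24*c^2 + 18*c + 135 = (c + 3)*(c^3 - 5*c^2 - 9*c + 45) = (c - 3)*(c + 3)*(c^2 - 2*c - 15) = (c - 5)*(c - 3)*(c + 3)*(c + 3)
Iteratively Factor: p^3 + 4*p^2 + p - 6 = (p + 2)*(p^2 + 2*p - 3) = (p + 2)*(p + 3)*(p - 1)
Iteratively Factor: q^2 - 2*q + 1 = (q - 1)*(q - 1)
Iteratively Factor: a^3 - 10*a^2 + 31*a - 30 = (a - 2)*(a^2 - 8*a + 15) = (a - 5)*(a - 2)*(a - 3)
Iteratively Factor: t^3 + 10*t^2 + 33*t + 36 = (t + 3)*(t^2 + 7*t + 12) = (t + 3)*(t + 4)*(t + 3)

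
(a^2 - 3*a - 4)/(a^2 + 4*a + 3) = (a - 4)/(a + 3)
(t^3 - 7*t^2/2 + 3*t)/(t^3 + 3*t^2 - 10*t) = (t - 3/2)/(t + 5)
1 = 1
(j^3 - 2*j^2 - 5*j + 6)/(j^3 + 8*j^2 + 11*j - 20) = (j^2 - j - 6)/(j^2 + 9*j + 20)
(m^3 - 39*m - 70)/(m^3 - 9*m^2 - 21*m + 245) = (m + 2)/(m - 7)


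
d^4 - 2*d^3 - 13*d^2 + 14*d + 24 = (d - 4)*(d - 2)*(d + 1)*(d + 3)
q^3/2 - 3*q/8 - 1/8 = (q/2 + 1/4)*(q - 1)*(q + 1/2)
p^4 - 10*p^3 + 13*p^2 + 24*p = p*(p - 8)*(p - 3)*(p + 1)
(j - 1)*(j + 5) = j^2 + 4*j - 5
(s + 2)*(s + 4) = s^2 + 6*s + 8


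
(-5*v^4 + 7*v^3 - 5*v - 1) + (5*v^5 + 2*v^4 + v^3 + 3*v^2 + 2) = 5*v^5 - 3*v^4 + 8*v^3 + 3*v^2 - 5*v + 1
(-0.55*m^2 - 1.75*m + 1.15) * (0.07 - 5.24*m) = 2.882*m^3 + 9.1315*m^2 - 6.1485*m + 0.0805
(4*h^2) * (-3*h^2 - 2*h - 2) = -12*h^4 - 8*h^3 - 8*h^2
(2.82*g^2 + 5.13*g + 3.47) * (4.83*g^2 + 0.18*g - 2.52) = 13.6206*g^4 + 25.2855*g^3 + 10.5771*g^2 - 12.303*g - 8.7444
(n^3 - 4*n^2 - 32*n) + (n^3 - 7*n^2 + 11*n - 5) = 2*n^3 - 11*n^2 - 21*n - 5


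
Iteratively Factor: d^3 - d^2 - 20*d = (d + 4)*(d^2 - 5*d) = (d - 5)*(d + 4)*(d)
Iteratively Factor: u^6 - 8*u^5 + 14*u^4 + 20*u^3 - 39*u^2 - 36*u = (u + 1)*(u^5 - 9*u^4 + 23*u^3 - 3*u^2 - 36*u) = (u + 1)^2*(u^4 - 10*u^3 + 33*u^2 - 36*u) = u*(u + 1)^2*(u^3 - 10*u^2 + 33*u - 36) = u*(u - 3)*(u + 1)^2*(u^2 - 7*u + 12) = u*(u - 3)^2*(u + 1)^2*(u - 4)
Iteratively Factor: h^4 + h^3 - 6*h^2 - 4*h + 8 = (h + 2)*(h^3 - h^2 - 4*h + 4) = (h - 2)*(h + 2)*(h^2 + h - 2) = (h - 2)*(h - 1)*(h + 2)*(h + 2)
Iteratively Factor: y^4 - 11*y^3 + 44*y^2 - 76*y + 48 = (y - 2)*(y^3 - 9*y^2 + 26*y - 24) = (y - 3)*(y - 2)*(y^2 - 6*y + 8) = (y - 4)*(y - 3)*(y - 2)*(y - 2)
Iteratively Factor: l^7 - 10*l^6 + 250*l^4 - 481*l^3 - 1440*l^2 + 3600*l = (l + 4)*(l^6 - 14*l^5 + 56*l^4 + 26*l^3 - 585*l^2 + 900*l) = (l - 4)*(l + 4)*(l^5 - 10*l^4 + 16*l^3 + 90*l^2 - 225*l) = (l - 4)*(l - 3)*(l + 4)*(l^4 - 7*l^3 - 5*l^2 + 75*l) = (l - 5)*(l - 4)*(l - 3)*(l + 4)*(l^3 - 2*l^2 - 15*l) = (l - 5)^2*(l - 4)*(l - 3)*(l + 4)*(l^2 + 3*l) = l*(l - 5)^2*(l - 4)*(l - 3)*(l + 4)*(l + 3)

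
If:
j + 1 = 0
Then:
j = -1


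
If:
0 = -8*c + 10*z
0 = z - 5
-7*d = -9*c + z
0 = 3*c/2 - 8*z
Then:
No Solution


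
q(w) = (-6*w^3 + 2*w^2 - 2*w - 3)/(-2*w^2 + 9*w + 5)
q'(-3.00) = 2.00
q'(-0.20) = 1.36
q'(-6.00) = 2.47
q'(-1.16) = 1.45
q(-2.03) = -2.77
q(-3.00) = -4.58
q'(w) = (4*w - 9)*(-6*w^3 + 2*w^2 - 2*w - 3)/(-2*w^2 + 9*w + 5)^2 + (-18*w^2 + 4*w - 2)/(-2*w^2 + 9*w + 5)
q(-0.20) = -0.79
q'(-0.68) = 3.10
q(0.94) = -0.69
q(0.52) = -0.48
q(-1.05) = -1.24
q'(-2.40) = 1.84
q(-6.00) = -11.38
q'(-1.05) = 1.45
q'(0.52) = -0.16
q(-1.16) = -1.40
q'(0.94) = -0.90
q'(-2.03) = 1.72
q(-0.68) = -0.57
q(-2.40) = -3.42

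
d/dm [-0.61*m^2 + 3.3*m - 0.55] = 3.3 - 1.22*m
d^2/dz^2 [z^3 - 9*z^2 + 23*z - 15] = 6*z - 18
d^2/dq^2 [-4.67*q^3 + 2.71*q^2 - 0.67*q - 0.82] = 5.42 - 28.02*q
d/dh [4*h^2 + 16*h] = 8*h + 16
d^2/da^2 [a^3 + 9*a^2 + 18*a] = 6*a + 18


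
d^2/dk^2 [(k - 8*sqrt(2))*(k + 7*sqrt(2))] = 2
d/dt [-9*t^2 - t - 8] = -18*t - 1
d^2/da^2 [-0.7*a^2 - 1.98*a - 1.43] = -1.40000000000000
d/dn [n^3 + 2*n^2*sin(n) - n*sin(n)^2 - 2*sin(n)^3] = 2*n^2*cos(n) + 3*n^2 + 4*n*sin(n) - n*sin(2*n) - 6*sin(n)^2*cos(n) - sin(n)^2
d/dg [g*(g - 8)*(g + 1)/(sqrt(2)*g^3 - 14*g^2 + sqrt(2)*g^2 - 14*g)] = (-7 + 4*sqrt(2))/(g^2 - 14*sqrt(2)*g + 98)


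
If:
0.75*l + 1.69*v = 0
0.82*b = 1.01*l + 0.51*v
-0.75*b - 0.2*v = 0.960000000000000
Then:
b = -1.46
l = -1.53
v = 0.68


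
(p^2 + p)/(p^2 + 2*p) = (p + 1)/(p + 2)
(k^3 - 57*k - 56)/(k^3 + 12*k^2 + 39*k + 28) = (k - 8)/(k + 4)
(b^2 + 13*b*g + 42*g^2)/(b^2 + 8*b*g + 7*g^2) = (b + 6*g)/(b + g)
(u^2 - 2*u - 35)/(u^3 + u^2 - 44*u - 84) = (u + 5)/(u^2 + 8*u + 12)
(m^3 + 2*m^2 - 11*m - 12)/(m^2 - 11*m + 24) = (m^2 + 5*m + 4)/(m - 8)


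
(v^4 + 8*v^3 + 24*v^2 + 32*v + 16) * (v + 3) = v^5 + 11*v^4 + 48*v^3 + 104*v^2 + 112*v + 48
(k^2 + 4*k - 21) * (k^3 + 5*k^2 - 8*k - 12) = k^5 + 9*k^4 - 9*k^3 - 149*k^2 + 120*k + 252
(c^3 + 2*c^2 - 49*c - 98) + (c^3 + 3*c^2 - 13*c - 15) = 2*c^3 + 5*c^2 - 62*c - 113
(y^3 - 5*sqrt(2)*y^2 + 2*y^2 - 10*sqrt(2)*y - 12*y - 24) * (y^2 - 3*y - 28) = y^5 - 5*sqrt(2)*y^4 - y^4 - 46*y^3 + 5*sqrt(2)*y^3 - 44*y^2 + 170*sqrt(2)*y^2 + 280*sqrt(2)*y + 408*y + 672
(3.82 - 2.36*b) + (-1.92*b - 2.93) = 0.89 - 4.28*b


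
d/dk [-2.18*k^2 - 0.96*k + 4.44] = -4.36*k - 0.96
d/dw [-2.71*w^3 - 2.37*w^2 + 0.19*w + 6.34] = -8.13*w^2 - 4.74*w + 0.19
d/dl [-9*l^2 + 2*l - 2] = 2 - 18*l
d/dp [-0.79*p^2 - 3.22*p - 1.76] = -1.58*p - 3.22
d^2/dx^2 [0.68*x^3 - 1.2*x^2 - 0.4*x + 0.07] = 4.08*x - 2.4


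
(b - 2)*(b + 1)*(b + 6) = b^3 + 5*b^2 - 8*b - 12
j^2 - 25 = (j - 5)*(j + 5)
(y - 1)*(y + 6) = y^2 + 5*y - 6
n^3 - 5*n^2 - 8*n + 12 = (n - 6)*(n - 1)*(n + 2)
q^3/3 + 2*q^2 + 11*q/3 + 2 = (q/3 + 1/3)*(q + 2)*(q + 3)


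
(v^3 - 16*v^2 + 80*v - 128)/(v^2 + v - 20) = (v^2 - 12*v + 32)/(v + 5)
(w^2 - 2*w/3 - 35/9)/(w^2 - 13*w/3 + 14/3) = (w + 5/3)/(w - 2)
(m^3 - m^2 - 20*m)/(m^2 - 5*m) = m + 4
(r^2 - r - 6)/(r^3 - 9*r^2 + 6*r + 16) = (r^2 - r - 6)/(r^3 - 9*r^2 + 6*r + 16)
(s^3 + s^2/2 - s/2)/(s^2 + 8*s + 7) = s*(2*s - 1)/(2*(s + 7))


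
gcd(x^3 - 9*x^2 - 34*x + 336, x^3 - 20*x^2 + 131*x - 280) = x^2 - 15*x + 56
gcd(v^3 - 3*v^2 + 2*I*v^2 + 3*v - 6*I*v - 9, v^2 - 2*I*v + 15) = v + 3*I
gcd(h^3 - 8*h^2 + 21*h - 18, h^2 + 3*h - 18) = h - 3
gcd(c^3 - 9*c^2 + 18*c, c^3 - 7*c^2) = c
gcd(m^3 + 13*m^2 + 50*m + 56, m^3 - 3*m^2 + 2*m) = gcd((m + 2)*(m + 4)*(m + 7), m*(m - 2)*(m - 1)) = 1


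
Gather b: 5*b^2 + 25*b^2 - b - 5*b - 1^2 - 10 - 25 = 30*b^2 - 6*b - 36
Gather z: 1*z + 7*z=8*z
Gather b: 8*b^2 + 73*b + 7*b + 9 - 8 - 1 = 8*b^2 + 80*b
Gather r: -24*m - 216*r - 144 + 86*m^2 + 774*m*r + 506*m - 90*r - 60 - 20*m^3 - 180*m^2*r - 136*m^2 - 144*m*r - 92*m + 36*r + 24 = -20*m^3 - 50*m^2 + 390*m + r*(-180*m^2 + 630*m - 270) - 180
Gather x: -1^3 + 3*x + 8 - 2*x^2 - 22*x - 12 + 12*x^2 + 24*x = 10*x^2 + 5*x - 5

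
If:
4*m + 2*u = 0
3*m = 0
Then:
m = 0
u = 0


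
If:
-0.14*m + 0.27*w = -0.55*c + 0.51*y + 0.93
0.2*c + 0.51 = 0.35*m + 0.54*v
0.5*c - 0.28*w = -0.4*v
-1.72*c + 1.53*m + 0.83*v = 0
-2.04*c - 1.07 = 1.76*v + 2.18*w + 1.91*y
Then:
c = -1.30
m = -2.64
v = 2.17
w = 0.79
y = -2.08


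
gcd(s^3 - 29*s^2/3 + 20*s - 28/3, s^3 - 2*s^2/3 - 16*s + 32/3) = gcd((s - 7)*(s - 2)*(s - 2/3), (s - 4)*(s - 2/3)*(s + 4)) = s - 2/3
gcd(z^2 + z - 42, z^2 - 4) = 1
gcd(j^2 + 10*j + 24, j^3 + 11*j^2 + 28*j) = j + 4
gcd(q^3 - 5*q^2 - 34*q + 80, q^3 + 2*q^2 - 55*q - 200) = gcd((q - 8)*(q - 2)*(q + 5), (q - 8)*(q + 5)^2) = q^2 - 3*q - 40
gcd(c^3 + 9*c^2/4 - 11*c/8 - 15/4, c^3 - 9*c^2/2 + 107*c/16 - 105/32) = c - 5/4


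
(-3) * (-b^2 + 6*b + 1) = 3*b^2 - 18*b - 3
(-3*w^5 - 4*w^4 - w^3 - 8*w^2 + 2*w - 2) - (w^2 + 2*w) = -3*w^5 - 4*w^4 - w^3 - 9*w^2 - 2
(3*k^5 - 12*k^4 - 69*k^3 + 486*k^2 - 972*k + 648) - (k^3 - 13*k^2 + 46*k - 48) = 3*k^5 - 12*k^4 - 70*k^3 + 499*k^2 - 1018*k + 696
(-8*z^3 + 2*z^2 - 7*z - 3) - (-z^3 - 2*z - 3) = -7*z^3 + 2*z^2 - 5*z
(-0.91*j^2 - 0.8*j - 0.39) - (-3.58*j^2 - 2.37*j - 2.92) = 2.67*j^2 + 1.57*j + 2.53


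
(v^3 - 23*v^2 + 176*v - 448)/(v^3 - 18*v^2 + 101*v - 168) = (v - 8)/(v - 3)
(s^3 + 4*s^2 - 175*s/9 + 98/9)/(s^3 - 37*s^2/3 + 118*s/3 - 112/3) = (3*s^2 + 19*s - 14)/(3*(s^2 - 10*s + 16))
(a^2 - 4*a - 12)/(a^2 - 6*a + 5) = (a^2 - 4*a - 12)/(a^2 - 6*a + 5)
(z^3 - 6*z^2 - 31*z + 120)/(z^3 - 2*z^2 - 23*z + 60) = (z - 8)/(z - 4)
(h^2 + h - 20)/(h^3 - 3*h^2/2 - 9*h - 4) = 2*(h + 5)/(2*h^2 + 5*h + 2)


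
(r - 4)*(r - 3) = r^2 - 7*r + 12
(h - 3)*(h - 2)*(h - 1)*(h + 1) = h^4 - 5*h^3 + 5*h^2 + 5*h - 6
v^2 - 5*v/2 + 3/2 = (v - 3/2)*(v - 1)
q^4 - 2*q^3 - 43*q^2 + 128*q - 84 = (q - 6)*(q - 2)*(q - 1)*(q + 7)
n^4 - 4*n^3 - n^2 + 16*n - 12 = (n - 3)*(n - 2)*(n - 1)*(n + 2)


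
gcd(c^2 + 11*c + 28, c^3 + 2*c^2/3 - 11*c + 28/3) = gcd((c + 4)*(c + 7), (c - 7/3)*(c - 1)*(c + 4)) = c + 4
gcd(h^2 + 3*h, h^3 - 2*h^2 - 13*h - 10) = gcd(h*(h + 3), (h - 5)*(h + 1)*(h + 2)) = 1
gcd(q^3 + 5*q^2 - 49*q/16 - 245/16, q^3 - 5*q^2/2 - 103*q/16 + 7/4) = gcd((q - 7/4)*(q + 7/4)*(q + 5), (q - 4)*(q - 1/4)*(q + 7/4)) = q + 7/4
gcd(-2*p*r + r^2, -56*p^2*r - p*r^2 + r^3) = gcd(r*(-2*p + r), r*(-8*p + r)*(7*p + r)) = r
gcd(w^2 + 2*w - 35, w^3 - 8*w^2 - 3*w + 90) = w - 5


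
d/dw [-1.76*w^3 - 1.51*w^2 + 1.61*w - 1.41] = -5.28*w^2 - 3.02*w + 1.61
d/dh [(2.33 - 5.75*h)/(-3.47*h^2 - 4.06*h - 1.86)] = (-19.9525*h^2 + 16.1702*h + 20.1548)/(12.0409*h^4 + 28.1764*h^3 + 29.392*h^2 + 15.1032*h + 3.4596)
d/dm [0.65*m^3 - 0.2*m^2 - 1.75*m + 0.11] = 1.95*m^2 - 0.4*m - 1.75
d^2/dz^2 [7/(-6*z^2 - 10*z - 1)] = 28*(18*z^2 + 30*z - 2*(6*z + 5)^2 + 3)/(6*z^2 + 10*z + 1)^3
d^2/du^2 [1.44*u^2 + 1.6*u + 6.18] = 2.88000000000000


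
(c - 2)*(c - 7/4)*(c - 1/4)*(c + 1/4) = c^4 - 15*c^3/4 + 55*c^2/16 + 15*c/64 - 7/32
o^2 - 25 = (o - 5)*(o + 5)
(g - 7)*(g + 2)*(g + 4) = g^3 - g^2 - 34*g - 56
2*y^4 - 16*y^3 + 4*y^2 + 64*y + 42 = (y - 7)*(y - 3)*(sqrt(2)*y + sqrt(2))^2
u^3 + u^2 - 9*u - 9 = (u - 3)*(u + 1)*(u + 3)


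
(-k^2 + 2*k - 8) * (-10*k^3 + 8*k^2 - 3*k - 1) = 10*k^5 - 28*k^4 + 99*k^3 - 69*k^2 + 22*k + 8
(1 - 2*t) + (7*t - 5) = 5*t - 4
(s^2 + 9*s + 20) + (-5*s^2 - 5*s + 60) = -4*s^2 + 4*s + 80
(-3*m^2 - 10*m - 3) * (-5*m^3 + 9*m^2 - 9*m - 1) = 15*m^5 + 23*m^4 - 48*m^3 + 66*m^2 + 37*m + 3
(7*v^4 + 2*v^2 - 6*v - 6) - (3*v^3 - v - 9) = 7*v^4 - 3*v^3 + 2*v^2 - 5*v + 3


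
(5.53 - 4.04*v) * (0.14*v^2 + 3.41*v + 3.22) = -0.5656*v^3 - 13.0022*v^2 + 5.8485*v + 17.8066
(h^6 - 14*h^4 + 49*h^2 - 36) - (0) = h^6 - 14*h^4 + 49*h^2 - 36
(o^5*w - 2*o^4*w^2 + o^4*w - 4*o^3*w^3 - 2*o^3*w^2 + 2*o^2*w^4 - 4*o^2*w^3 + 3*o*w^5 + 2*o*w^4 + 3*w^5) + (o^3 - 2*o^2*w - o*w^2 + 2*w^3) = o^5*w - 2*o^4*w^2 + o^4*w - 4*o^3*w^3 - 2*o^3*w^2 + o^3 + 2*o^2*w^4 - 4*o^2*w^3 - 2*o^2*w + 3*o*w^5 + 2*o*w^4 - o*w^2 + 3*w^5 + 2*w^3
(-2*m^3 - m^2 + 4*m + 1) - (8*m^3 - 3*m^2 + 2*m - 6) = -10*m^3 + 2*m^2 + 2*m + 7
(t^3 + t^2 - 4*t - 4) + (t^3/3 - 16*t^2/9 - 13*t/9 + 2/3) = 4*t^3/3 - 7*t^2/9 - 49*t/9 - 10/3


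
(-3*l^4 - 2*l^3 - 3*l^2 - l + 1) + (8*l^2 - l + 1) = -3*l^4 - 2*l^3 + 5*l^2 - 2*l + 2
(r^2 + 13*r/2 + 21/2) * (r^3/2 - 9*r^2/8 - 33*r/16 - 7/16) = r^5/2 + 17*r^4/8 - 33*r^3/8 - 821*r^2/32 - 49*r/2 - 147/32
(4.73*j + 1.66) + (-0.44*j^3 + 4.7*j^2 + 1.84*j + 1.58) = -0.44*j^3 + 4.7*j^2 + 6.57*j + 3.24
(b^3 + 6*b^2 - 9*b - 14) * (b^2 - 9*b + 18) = b^5 - 3*b^4 - 45*b^3 + 175*b^2 - 36*b - 252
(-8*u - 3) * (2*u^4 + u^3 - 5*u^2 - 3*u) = -16*u^5 - 14*u^4 + 37*u^3 + 39*u^2 + 9*u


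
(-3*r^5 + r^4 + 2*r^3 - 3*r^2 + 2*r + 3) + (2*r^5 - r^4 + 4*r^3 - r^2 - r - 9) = -r^5 + 6*r^3 - 4*r^2 + r - 6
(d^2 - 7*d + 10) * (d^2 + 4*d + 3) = d^4 - 3*d^3 - 15*d^2 + 19*d + 30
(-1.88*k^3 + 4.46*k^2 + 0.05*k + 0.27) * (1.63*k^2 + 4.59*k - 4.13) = -3.0644*k^5 - 1.3594*k^4 + 28.3173*k^3 - 17.7502*k^2 + 1.0328*k - 1.1151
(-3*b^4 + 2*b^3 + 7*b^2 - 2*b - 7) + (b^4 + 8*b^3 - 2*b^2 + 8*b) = -2*b^4 + 10*b^3 + 5*b^2 + 6*b - 7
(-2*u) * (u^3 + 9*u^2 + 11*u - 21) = -2*u^4 - 18*u^3 - 22*u^2 + 42*u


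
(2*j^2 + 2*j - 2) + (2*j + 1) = 2*j^2 + 4*j - 1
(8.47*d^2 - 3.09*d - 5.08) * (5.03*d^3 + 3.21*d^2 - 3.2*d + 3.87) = 42.6041*d^5 + 11.646*d^4 - 62.5753*d^3 + 26.3601*d^2 + 4.2977*d - 19.6596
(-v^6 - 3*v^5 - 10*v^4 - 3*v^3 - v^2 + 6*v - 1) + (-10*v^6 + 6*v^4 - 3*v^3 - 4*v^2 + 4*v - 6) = -11*v^6 - 3*v^5 - 4*v^4 - 6*v^3 - 5*v^2 + 10*v - 7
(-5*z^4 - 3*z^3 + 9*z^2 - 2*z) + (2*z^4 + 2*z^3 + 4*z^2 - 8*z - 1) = -3*z^4 - z^3 + 13*z^2 - 10*z - 1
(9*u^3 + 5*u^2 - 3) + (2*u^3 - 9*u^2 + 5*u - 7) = 11*u^3 - 4*u^2 + 5*u - 10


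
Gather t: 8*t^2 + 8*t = 8*t^2 + 8*t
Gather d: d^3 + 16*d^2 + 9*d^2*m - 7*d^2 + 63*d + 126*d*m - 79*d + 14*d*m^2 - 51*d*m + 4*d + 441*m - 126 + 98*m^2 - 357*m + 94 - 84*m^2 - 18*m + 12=d^3 + d^2*(9*m + 9) + d*(14*m^2 + 75*m - 12) + 14*m^2 + 66*m - 20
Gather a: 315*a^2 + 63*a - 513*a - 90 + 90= 315*a^2 - 450*a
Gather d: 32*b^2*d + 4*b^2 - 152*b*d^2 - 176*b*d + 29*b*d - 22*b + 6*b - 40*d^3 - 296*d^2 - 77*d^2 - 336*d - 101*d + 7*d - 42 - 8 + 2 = 4*b^2 - 16*b - 40*d^3 + d^2*(-152*b - 373) + d*(32*b^2 - 147*b - 430) - 48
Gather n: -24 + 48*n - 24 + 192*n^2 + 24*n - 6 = 192*n^2 + 72*n - 54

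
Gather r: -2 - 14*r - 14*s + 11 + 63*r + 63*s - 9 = 49*r + 49*s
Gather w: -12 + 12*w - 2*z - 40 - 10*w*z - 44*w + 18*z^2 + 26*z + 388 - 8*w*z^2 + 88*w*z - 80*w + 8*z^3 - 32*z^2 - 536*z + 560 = w*(-8*z^2 + 78*z - 112) + 8*z^3 - 14*z^2 - 512*z + 896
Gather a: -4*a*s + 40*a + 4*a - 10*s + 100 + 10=a*(44 - 4*s) - 10*s + 110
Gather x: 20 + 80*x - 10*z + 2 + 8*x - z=88*x - 11*z + 22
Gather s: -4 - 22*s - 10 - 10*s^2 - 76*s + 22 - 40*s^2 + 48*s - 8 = -50*s^2 - 50*s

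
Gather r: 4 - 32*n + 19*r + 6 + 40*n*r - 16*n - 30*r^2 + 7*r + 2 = -48*n - 30*r^2 + r*(40*n + 26) + 12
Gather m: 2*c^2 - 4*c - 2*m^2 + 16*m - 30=2*c^2 - 4*c - 2*m^2 + 16*m - 30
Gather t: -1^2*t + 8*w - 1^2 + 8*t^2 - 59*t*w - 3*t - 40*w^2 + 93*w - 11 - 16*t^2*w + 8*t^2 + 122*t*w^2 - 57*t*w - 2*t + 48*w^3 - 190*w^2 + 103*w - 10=t^2*(16 - 16*w) + t*(122*w^2 - 116*w - 6) + 48*w^3 - 230*w^2 + 204*w - 22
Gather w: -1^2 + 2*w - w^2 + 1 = -w^2 + 2*w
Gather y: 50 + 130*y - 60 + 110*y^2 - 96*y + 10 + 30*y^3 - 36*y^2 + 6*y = 30*y^3 + 74*y^2 + 40*y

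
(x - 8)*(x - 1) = x^2 - 9*x + 8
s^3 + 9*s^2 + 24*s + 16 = (s + 1)*(s + 4)^2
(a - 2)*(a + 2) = a^2 - 4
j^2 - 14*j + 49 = (j - 7)^2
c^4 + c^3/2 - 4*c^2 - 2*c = c*(c - 2)*(c + 1/2)*(c + 2)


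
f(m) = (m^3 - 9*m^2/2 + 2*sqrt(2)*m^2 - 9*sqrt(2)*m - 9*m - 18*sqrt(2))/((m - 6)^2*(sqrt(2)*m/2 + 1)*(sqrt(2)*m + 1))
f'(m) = (3*m^2 - 9*m + 4*sqrt(2)*m - 9*sqrt(2) - 9)/((m - 6)^2*(sqrt(2)*m/2 + 1)*(sqrt(2)*m + 1)) - sqrt(2)*(m^3 - 9*m^2/2 + 2*sqrt(2)*m^2 - 9*sqrt(2)*m - 9*m - 18*sqrt(2))/((m - 6)^2*(sqrt(2)*m/2 + 1)*(sqrt(2)*m + 1)^2) - sqrt(2)*(m^3 - 9*m^2/2 + 2*sqrt(2)*m^2 - 9*sqrt(2)*m - 9*m - 18*sqrt(2))/(2*(m - 6)^2*(sqrt(2)*m/2 + 1)^2*(sqrt(2)*m + 1)) - 2*(m^3 - 9*m^2/2 + 2*sqrt(2)*m^2 - 9*sqrt(2)*m - 9*m - 18*sqrt(2))/((m - 6)^3*(sqrt(2)*m/2 + 1)*(sqrt(2)*m + 1))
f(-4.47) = -0.04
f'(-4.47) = 0.01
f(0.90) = -0.47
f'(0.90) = 0.08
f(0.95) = -0.47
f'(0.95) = 0.07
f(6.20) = 6.61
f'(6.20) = -33.28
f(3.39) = -0.59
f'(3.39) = -0.18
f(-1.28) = 0.61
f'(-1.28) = -0.23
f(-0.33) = -1.13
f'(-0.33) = 2.44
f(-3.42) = -0.02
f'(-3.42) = 0.03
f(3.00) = -0.53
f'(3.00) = -0.12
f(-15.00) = -0.04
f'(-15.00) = 0.00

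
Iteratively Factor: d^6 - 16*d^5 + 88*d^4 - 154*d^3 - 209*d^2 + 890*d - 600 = (d - 3)*(d^5 - 13*d^4 + 49*d^3 - 7*d^2 - 230*d + 200) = (d - 5)*(d - 3)*(d^4 - 8*d^3 + 9*d^2 + 38*d - 40) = (d - 5)*(d - 3)*(d + 2)*(d^3 - 10*d^2 + 29*d - 20) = (d - 5)*(d - 3)*(d - 1)*(d + 2)*(d^2 - 9*d + 20) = (d - 5)*(d - 4)*(d - 3)*(d - 1)*(d + 2)*(d - 5)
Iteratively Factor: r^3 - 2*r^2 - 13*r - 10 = (r + 2)*(r^2 - 4*r - 5) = (r + 1)*(r + 2)*(r - 5)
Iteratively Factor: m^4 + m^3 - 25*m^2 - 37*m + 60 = (m - 1)*(m^3 + 2*m^2 - 23*m - 60) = (m - 1)*(m + 4)*(m^2 - 2*m - 15) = (m - 1)*(m + 3)*(m + 4)*(m - 5)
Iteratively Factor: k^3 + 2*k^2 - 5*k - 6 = (k + 1)*(k^2 + k - 6) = (k - 2)*(k + 1)*(k + 3)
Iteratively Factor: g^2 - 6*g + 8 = (g - 2)*(g - 4)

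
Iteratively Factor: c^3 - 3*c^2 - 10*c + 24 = (c - 4)*(c^2 + c - 6) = (c - 4)*(c + 3)*(c - 2)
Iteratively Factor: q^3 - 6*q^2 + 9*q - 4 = (q - 4)*(q^2 - 2*q + 1) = (q - 4)*(q - 1)*(q - 1)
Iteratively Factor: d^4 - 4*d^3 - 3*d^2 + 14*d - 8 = (d - 1)*(d^3 - 3*d^2 - 6*d + 8) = (d - 1)*(d + 2)*(d^2 - 5*d + 4) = (d - 1)^2*(d + 2)*(d - 4)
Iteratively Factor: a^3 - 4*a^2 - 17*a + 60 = (a + 4)*(a^2 - 8*a + 15) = (a - 5)*(a + 4)*(a - 3)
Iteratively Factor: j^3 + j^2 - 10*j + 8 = (j + 4)*(j^2 - 3*j + 2) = (j - 1)*(j + 4)*(j - 2)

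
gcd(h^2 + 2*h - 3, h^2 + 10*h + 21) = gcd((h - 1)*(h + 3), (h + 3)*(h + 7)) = h + 3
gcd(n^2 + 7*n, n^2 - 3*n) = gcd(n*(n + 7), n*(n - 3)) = n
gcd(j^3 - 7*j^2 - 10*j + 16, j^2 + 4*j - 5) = j - 1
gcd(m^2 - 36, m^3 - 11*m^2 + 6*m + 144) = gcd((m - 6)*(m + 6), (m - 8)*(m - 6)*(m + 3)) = m - 6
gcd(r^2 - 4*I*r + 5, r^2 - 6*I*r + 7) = r + I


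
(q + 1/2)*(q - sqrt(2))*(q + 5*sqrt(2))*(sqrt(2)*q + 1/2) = sqrt(2)*q^4 + sqrt(2)*q^3/2 + 17*q^3/2 - 8*sqrt(2)*q^2 + 17*q^2/4 - 4*sqrt(2)*q - 5*q - 5/2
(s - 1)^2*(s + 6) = s^3 + 4*s^2 - 11*s + 6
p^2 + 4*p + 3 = (p + 1)*(p + 3)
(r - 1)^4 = r^4 - 4*r^3 + 6*r^2 - 4*r + 1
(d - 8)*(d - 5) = d^2 - 13*d + 40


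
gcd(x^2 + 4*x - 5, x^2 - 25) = x + 5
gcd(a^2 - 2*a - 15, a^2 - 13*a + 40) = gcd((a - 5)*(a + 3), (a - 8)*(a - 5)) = a - 5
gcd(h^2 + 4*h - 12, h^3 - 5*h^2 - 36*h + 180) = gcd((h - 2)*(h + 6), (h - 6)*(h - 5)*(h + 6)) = h + 6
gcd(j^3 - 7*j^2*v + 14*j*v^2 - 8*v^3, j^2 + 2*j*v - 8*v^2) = -j + 2*v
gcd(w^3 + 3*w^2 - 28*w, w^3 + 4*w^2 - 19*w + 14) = w + 7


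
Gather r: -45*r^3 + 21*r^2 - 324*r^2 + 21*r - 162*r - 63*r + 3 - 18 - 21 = -45*r^3 - 303*r^2 - 204*r - 36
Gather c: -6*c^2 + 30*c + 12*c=-6*c^2 + 42*c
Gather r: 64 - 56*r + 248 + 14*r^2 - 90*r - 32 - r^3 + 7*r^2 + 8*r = -r^3 + 21*r^2 - 138*r + 280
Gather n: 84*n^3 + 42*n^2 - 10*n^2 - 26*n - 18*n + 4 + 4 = 84*n^3 + 32*n^2 - 44*n + 8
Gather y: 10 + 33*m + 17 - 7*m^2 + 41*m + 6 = -7*m^2 + 74*m + 33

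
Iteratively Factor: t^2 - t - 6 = (t + 2)*(t - 3)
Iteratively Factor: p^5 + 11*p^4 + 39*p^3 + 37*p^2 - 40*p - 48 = (p + 1)*(p^4 + 10*p^3 + 29*p^2 + 8*p - 48) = (p + 1)*(p + 3)*(p^3 + 7*p^2 + 8*p - 16) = (p + 1)*(p + 3)*(p + 4)*(p^2 + 3*p - 4) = (p + 1)*(p + 3)*(p + 4)^2*(p - 1)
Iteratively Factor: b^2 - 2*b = (b)*(b - 2)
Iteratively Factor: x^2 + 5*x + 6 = (x + 3)*(x + 2)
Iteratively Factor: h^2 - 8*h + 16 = (h - 4)*(h - 4)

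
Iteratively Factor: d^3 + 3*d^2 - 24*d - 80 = (d + 4)*(d^2 - d - 20) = (d - 5)*(d + 4)*(d + 4)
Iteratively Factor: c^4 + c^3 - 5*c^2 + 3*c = (c + 3)*(c^3 - 2*c^2 + c) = c*(c + 3)*(c^2 - 2*c + 1) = c*(c - 1)*(c + 3)*(c - 1)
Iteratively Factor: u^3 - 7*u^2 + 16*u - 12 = (u - 2)*(u^2 - 5*u + 6) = (u - 2)^2*(u - 3)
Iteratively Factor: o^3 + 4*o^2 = (o)*(o^2 + 4*o) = o*(o + 4)*(o)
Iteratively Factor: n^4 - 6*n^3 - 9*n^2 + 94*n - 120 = (n + 4)*(n^3 - 10*n^2 + 31*n - 30) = (n - 5)*(n + 4)*(n^2 - 5*n + 6) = (n - 5)*(n - 3)*(n + 4)*(n - 2)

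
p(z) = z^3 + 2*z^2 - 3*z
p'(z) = 3*z^2 + 4*z - 3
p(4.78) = 140.57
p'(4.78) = 84.67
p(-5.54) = -92.03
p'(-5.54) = 66.91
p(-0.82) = 3.25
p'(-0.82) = -4.26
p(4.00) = 84.00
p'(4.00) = 61.00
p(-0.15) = 0.49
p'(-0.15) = -3.53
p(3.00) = 36.00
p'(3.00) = 36.00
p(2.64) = 24.42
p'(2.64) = 28.47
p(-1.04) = 4.16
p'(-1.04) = -3.92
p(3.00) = 36.00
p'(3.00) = 36.00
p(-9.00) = -540.00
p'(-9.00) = 204.00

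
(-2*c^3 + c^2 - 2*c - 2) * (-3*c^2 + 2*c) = 6*c^5 - 7*c^4 + 8*c^3 + 2*c^2 - 4*c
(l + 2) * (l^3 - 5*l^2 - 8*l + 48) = l^4 - 3*l^3 - 18*l^2 + 32*l + 96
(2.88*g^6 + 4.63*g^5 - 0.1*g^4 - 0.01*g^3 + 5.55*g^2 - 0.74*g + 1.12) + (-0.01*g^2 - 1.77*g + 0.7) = 2.88*g^6 + 4.63*g^5 - 0.1*g^4 - 0.01*g^3 + 5.54*g^2 - 2.51*g + 1.82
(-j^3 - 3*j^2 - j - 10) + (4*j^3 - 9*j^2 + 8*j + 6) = 3*j^3 - 12*j^2 + 7*j - 4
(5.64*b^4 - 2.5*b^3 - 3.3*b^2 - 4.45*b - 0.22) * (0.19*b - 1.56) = 1.0716*b^5 - 9.2734*b^4 + 3.273*b^3 + 4.3025*b^2 + 6.9002*b + 0.3432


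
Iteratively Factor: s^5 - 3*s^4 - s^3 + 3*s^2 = (s - 3)*(s^4 - s^2) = s*(s - 3)*(s^3 - s) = s*(s - 3)*(s - 1)*(s^2 + s) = s*(s - 3)*(s - 1)*(s + 1)*(s)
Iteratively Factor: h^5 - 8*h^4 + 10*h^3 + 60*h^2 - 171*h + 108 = (h - 3)*(h^4 - 5*h^3 - 5*h^2 + 45*h - 36) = (h - 4)*(h - 3)*(h^3 - h^2 - 9*h + 9) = (h - 4)*(h - 3)^2*(h^2 + 2*h - 3) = (h - 4)*(h - 3)^2*(h - 1)*(h + 3)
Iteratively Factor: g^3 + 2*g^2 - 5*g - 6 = (g + 3)*(g^2 - g - 2) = (g + 1)*(g + 3)*(g - 2)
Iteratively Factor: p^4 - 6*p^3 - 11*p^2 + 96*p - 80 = (p - 5)*(p^3 - p^2 - 16*p + 16) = (p - 5)*(p - 4)*(p^2 + 3*p - 4) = (p - 5)*(p - 4)*(p - 1)*(p + 4)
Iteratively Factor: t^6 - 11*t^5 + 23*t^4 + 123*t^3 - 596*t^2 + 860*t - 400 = (t - 2)*(t^5 - 9*t^4 + 5*t^3 + 133*t^2 - 330*t + 200) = (t - 5)*(t - 2)*(t^4 - 4*t^3 - 15*t^2 + 58*t - 40) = (t - 5)^2*(t - 2)*(t^3 + t^2 - 10*t + 8) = (t - 5)^2*(t - 2)*(t - 1)*(t^2 + 2*t - 8) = (t - 5)^2*(t - 2)^2*(t - 1)*(t + 4)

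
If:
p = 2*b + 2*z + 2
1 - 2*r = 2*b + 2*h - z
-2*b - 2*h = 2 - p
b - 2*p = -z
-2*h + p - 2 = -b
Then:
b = 0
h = -4/3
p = -2/3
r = 7/6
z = -4/3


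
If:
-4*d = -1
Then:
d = 1/4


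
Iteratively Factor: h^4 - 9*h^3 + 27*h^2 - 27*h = (h)*(h^3 - 9*h^2 + 27*h - 27) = h*(h - 3)*(h^2 - 6*h + 9) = h*(h - 3)^2*(h - 3)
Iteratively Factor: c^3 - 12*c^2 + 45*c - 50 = (c - 5)*(c^2 - 7*c + 10) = (c - 5)^2*(c - 2)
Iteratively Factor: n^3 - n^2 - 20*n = (n)*(n^2 - n - 20) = n*(n - 5)*(n + 4)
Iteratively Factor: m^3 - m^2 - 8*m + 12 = (m - 2)*(m^2 + m - 6) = (m - 2)^2*(m + 3)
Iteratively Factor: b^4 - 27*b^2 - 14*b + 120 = (b + 4)*(b^3 - 4*b^2 - 11*b + 30) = (b - 2)*(b + 4)*(b^2 - 2*b - 15) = (b - 5)*(b - 2)*(b + 4)*(b + 3)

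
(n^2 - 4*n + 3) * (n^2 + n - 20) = n^4 - 3*n^3 - 21*n^2 + 83*n - 60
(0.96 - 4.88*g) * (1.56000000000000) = 1.4976 - 7.6128*g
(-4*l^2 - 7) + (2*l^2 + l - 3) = -2*l^2 + l - 10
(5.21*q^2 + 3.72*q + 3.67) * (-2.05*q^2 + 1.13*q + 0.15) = -10.6805*q^4 - 1.7387*q^3 - 2.5384*q^2 + 4.7051*q + 0.5505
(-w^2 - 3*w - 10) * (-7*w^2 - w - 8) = 7*w^4 + 22*w^3 + 81*w^2 + 34*w + 80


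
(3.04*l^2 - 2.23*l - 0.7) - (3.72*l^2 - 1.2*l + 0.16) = -0.68*l^2 - 1.03*l - 0.86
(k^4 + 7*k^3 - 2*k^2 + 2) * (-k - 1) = -k^5 - 8*k^4 - 5*k^3 + 2*k^2 - 2*k - 2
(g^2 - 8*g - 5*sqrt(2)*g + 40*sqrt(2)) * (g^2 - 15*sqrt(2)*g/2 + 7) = g^4 - 25*sqrt(2)*g^3/2 - 8*g^3 + 82*g^2 + 100*sqrt(2)*g^2 - 656*g - 35*sqrt(2)*g + 280*sqrt(2)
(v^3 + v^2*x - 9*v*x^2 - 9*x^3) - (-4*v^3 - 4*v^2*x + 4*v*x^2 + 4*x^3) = 5*v^3 + 5*v^2*x - 13*v*x^2 - 13*x^3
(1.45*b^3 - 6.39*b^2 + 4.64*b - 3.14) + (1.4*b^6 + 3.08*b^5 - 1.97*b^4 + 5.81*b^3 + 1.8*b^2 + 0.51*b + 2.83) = 1.4*b^6 + 3.08*b^5 - 1.97*b^4 + 7.26*b^3 - 4.59*b^2 + 5.15*b - 0.31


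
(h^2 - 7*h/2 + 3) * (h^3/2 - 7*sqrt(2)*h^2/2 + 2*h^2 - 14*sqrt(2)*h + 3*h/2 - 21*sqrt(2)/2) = h^5/2 - 7*sqrt(2)*h^4/2 + h^4/4 - 4*h^3 - 7*sqrt(2)*h^3/4 + 3*h^2/4 + 28*sqrt(2)*h^2 - 21*sqrt(2)*h/4 + 9*h/2 - 63*sqrt(2)/2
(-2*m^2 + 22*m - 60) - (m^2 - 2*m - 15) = -3*m^2 + 24*m - 45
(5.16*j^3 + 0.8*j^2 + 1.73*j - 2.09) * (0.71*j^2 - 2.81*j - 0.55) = 3.6636*j^5 - 13.9316*j^4 - 3.8577*j^3 - 6.7852*j^2 + 4.9214*j + 1.1495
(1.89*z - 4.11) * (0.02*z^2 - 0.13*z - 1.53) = 0.0378*z^3 - 0.3279*z^2 - 2.3574*z + 6.2883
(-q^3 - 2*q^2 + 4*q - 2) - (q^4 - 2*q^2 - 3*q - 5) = -q^4 - q^3 + 7*q + 3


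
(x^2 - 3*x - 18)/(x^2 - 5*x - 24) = (x - 6)/(x - 8)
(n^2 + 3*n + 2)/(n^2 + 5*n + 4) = (n + 2)/(n + 4)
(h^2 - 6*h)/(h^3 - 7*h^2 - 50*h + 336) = h/(h^2 - h - 56)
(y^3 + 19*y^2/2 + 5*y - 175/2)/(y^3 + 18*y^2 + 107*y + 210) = (y - 5/2)/(y + 6)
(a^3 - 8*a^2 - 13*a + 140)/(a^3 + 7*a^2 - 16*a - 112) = (a^2 - 12*a + 35)/(a^2 + 3*a - 28)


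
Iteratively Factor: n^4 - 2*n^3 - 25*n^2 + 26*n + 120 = (n + 4)*(n^3 - 6*n^2 - n + 30) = (n - 3)*(n + 4)*(n^2 - 3*n - 10) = (n - 5)*(n - 3)*(n + 4)*(n + 2)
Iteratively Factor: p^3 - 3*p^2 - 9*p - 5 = (p + 1)*(p^2 - 4*p - 5) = (p - 5)*(p + 1)*(p + 1)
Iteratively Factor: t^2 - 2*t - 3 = (t - 3)*(t + 1)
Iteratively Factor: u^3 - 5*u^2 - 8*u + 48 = (u - 4)*(u^2 - u - 12) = (u - 4)*(u + 3)*(u - 4)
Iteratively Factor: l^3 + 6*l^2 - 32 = (l - 2)*(l^2 + 8*l + 16) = (l - 2)*(l + 4)*(l + 4)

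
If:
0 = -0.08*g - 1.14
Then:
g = -14.25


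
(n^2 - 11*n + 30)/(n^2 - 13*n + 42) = (n - 5)/(n - 7)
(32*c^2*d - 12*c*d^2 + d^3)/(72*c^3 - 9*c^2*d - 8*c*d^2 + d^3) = d*(4*c - d)/(9*c^2 - d^2)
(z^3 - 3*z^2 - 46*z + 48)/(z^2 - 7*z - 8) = (z^2 + 5*z - 6)/(z + 1)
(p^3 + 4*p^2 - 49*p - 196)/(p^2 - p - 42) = (p^2 + 11*p + 28)/(p + 6)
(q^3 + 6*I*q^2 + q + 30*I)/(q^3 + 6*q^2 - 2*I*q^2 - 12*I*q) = (q^2 + 8*I*q - 15)/(q*(q + 6))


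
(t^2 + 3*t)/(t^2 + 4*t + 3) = t/(t + 1)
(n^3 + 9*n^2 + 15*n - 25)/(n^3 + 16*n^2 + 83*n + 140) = (n^2 + 4*n - 5)/(n^2 + 11*n + 28)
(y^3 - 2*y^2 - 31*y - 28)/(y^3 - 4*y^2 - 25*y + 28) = (y + 1)/(y - 1)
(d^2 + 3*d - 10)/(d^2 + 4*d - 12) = (d + 5)/(d + 6)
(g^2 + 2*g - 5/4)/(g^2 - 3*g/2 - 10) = (g - 1/2)/(g - 4)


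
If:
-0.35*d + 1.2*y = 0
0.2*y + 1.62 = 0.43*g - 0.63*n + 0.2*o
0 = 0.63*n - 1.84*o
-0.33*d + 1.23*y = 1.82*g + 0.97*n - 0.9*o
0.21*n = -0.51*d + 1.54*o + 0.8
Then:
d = 0.16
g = 0.83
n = -2.27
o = -0.78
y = 0.05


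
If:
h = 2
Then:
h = 2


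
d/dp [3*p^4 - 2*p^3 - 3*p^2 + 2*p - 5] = 12*p^3 - 6*p^2 - 6*p + 2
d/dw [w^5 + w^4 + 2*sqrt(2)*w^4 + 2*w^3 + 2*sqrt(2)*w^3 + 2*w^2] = w*(5*w^3 + 4*w^2 + 8*sqrt(2)*w^2 + 6*w + 6*sqrt(2)*w + 4)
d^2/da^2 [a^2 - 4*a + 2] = 2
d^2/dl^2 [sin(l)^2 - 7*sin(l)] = 7*sin(l) + 2*cos(2*l)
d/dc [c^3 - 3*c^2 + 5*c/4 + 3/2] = 3*c^2 - 6*c + 5/4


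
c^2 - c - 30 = (c - 6)*(c + 5)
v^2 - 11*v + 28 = (v - 7)*(v - 4)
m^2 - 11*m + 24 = (m - 8)*(m - 3)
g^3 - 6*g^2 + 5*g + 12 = (g - 4)*(g - 3)*(g + 1)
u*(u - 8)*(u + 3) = u^3 - 5*u^2 - 24*u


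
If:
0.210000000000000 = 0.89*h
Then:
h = 0.24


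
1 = 1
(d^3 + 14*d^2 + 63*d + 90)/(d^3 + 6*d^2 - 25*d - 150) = (d + 3)/(d - 5)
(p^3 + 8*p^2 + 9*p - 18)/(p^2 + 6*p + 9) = (p^2 + 5*p - 6)/(p + 3)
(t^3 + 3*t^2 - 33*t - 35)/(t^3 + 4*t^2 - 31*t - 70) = (t + 1)/(t + 2)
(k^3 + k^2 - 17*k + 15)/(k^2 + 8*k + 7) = (k^3 + k^2 - 17*k + 15)/(k^2 + 8*k + 7)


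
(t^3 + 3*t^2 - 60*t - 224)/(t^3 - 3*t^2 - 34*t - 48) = (t^2 + 11*t + 28)/(t^2 + 5*t + 6)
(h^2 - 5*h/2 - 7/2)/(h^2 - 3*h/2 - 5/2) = (2*h - 7)/(2*h - 5)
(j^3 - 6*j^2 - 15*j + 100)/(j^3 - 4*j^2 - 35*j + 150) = (j + 4)/(j + 6)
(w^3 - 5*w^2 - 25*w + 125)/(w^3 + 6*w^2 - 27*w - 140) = (w^2 - 25)/(w^2 + 11*w + 28)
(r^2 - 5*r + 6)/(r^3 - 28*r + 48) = (r - 3)/(r^2 + 2*r - 24)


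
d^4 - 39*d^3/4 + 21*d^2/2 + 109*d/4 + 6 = (d - 8)*(d - 3)*(d + 1/4)*(d + 1)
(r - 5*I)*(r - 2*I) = r^2 - 7*I*r - 10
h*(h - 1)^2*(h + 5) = h^4 + 3*h^3 - 9*h^2 + 5*h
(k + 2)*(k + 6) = k^2 + 8*k + 12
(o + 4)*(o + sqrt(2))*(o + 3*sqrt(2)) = o^3 + 4*o^2 + 4*sqrt(2)*o^2 + 6*o + 16*sqrt(2)*o + 24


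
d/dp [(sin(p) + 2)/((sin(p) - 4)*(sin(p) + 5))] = (-4*sin(p) + cos(p)^2 - 23)*cos(p)/((sin(p) - 4)^2*(sin(p) + 5)^2)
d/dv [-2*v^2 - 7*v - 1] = -4*v - 7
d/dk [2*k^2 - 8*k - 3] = 4*k - 8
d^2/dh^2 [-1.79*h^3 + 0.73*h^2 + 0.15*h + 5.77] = 1.46 - 10.74*h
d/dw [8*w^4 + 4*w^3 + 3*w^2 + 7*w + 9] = 32*w^3 + 12*w^2 + 6*w + 7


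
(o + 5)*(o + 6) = o^2 + 11*o + 30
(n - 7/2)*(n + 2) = n^2 - 3*n/2 - 7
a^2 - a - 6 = (a - 3)*(a + 2)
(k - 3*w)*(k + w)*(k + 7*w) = k^3 + 5*k^2*w - 17*k*w^2 - 21*w^3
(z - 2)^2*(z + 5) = z^3 + z^2 - 16*z + 20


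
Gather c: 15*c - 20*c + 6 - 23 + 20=3 - 5*c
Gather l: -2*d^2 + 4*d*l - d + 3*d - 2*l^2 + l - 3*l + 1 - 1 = -2*d^2 + 2*d - 2*l^2 + l*(4*d - 2)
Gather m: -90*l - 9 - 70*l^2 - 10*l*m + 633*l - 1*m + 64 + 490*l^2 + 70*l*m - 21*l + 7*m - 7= 420*l^2 + 522*l + m*(60*l + 6) + 48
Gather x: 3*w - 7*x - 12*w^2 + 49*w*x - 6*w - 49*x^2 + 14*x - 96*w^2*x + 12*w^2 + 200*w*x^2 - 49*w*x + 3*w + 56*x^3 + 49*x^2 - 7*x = -96*w^2*x + 200*w*x^2 + 56*x^3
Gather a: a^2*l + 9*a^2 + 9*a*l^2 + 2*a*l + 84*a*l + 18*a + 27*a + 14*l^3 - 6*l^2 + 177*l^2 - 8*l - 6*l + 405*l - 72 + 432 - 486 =a^2*(l + 9) + a*(9*l^2 + 86*l + 45) + 14*l^3 + 171*l^2 + 391*l - 126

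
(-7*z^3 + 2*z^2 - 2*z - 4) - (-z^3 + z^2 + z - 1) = -6*z^3 + z^2 - 3*z - 3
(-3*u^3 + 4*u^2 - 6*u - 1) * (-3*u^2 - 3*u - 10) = 9*u^5 - 3*u^4 + 36*u^3 - 19*u^2 + 63*u + 10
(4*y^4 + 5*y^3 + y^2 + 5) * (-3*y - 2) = -12*y^5 - 23*y^4 - 13*y^3 - 2*y^2 - 15*y - 10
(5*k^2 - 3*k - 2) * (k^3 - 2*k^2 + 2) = 5*k^5 - 13*k^4 + 4*k^3 + 14*k^2 - 6*k - 4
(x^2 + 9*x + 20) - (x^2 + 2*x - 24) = 7*x + 44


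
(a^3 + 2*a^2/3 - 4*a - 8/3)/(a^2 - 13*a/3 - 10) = (-3*a^3 - 2*a^2 + 12*a + 8)/(-3*a^2 + 13*a + 30)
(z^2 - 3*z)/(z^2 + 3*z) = (z - 3)/(z + 3)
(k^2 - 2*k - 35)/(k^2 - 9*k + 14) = (k + 5)/(k - 2)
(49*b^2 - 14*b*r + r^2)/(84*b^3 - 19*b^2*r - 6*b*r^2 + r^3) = (-7*b + r)/(-12*b^2 + b*r + r^2)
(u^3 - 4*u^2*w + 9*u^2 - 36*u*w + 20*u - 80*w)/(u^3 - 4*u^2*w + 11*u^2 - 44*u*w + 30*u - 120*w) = (u + 4)/(u + 6)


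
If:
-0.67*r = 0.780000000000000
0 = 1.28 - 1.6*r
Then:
No Solution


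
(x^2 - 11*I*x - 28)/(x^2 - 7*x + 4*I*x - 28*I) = (x^2 - 11*I*x - 28)/(x^2 + x*(-7 + 4*I) - 28*I)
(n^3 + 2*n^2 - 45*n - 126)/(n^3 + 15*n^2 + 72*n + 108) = (n - 7)/(n + 6)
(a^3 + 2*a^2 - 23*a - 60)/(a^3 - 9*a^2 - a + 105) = (a + 4)/(a - 7)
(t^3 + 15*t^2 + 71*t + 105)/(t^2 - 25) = (t^2 + 10*t + 21)/(t - 5)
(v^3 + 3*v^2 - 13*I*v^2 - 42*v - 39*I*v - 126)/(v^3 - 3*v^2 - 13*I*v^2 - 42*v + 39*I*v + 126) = (v + 3)/(v - 3)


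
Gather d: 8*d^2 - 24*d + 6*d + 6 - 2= 8*d^2 - 18*d + 4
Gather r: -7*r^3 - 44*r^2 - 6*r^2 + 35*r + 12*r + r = -7*r^3 - 50*r^2 + 48*r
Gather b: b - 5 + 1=b - 4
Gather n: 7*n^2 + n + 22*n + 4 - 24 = 7*n^2 + 23*n - 20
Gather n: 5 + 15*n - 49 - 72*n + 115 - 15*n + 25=96 - 72*n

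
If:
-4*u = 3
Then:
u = -3/4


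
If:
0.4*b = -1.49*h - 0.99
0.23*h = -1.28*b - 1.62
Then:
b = -1.20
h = -0.34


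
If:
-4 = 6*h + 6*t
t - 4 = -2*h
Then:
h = 14/3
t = -16/3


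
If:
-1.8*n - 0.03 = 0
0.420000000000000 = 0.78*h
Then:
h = 0.54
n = -0.02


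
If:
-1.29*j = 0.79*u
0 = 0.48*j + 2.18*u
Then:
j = 0.00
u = 0.00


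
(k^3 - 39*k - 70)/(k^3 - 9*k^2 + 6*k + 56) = (k + 5)/(k - 4)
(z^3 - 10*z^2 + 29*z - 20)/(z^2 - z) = z - 9 + 20/z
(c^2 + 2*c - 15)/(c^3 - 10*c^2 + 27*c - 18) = (c + 5)/(c^2 - 7*c + 6)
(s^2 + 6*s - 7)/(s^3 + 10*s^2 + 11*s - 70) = (s - 1)/(s^2 + 3*s - 10)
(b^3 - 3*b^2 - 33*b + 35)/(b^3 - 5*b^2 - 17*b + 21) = (b + 5)/(b + 3)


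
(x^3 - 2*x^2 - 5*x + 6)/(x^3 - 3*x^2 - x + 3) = (x + 2)/(x + 1)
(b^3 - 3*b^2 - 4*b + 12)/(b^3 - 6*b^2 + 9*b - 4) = (b^3 - 3*b^2 - 4*b + 12)/(b^3 - 6*b^2 + 9*b - 4)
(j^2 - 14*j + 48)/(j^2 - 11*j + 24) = (j - 6)/(j - 3)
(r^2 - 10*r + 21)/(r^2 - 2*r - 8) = (-r^2 + 10*r - 21)/(-r^2 + 2*r + 8)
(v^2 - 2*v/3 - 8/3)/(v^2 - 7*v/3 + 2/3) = (3*v + 4)/(3*v - 1)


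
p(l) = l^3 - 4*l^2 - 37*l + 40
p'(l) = 3*l^2 - 8*l - 37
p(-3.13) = 85.96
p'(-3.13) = 17.43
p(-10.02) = -996.87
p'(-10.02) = 344.36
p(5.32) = -119.48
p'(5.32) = 5.35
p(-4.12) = 54.61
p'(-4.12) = 46.88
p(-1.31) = 79.36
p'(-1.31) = -21.37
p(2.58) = -64.91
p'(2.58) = -37.67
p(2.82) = -73.72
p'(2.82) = -35.70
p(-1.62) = 85.19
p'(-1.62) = -16.17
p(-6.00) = -98.00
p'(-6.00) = 119.00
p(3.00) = -80.00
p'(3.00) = -34.00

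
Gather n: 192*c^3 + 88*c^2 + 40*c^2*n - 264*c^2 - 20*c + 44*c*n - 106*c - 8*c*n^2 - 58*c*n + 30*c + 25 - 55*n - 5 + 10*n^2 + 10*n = 192*c^3 - 176*c^2 - 96*c + n^2*(10 - 8*c) + n*(40*c^2 - 14*c - 45) + 20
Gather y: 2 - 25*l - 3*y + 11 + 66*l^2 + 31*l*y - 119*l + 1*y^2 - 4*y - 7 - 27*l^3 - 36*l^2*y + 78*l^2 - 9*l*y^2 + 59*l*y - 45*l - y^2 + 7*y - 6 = -27*l^3 + 144*l^2 - 9*l*y^2 - 189*l + y*(-36*l^2 + 90*l)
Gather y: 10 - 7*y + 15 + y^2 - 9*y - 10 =y^2 - 16*y + 15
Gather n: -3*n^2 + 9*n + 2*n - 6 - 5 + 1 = -3*n^2 + 11*n - 10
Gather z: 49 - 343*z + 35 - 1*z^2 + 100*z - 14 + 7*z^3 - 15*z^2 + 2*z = 7*z^3 - 16*z^2 - 241*z + 70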